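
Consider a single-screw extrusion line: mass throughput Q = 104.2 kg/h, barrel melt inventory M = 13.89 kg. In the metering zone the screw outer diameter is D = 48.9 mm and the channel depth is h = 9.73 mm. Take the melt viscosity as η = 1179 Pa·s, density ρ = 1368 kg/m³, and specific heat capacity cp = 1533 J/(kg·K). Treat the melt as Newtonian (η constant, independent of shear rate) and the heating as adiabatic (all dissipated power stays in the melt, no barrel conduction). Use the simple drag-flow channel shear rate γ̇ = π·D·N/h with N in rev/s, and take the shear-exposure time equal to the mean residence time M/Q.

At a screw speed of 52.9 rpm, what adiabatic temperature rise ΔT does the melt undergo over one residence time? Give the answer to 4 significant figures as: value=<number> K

Convert throughput: Q = 104.2 kg/h = 104.2/3600 = 0.0289444 kg/s
Mean residence time: t_res = M/Q_s = 13.89 kg / 0.0289444 kg/s = 479.885 s
Convert to SI: D = 0.0489 m, h = 0.00973 m, N = 52.9/60 = 0.881667 rev/s
Shear rate: γ̇ = πDN/h = π·0.0489·0.881667/0.00973 = 13.9204 s⁻¹
ΔT = η·γ̇²·t_res/(ρ·cp) = [1179 × 13.9204² × 479.885] / [1368 × 1533] = 52.2785 K

value=52.28 K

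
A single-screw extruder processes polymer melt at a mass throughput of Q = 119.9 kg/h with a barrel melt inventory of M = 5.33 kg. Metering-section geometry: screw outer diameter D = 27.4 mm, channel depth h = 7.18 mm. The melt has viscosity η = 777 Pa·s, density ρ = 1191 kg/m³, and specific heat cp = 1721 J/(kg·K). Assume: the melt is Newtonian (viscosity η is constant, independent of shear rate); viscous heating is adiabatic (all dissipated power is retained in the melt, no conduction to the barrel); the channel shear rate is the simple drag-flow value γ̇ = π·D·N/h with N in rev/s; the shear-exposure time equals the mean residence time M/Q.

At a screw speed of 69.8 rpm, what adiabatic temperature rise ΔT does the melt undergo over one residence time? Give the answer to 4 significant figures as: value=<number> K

Q_s = Q / 3600 = 119.9 / 3600 = 0.0333056 kg/s
t_res = M / Q_s = 5.33 / 0.0333056 = 160.033 s
Geometry in metres: D = 27.4 mm → 0.0274 m, h = 7.18 mm → 0.00718 m; screw speed N = 69.8 rpm = 1.16333 rev/s
Shear rate: γ̇ = πDN/h = π·0.0274·1.16333/0.00718 = 13.947 s⁻¹
ΔT = η·γ̇²·t_res/(ρ·cp) = [777 × 13.947² × 160.033] / [1191 × 1721] = 11.8005 K

value=11.80 K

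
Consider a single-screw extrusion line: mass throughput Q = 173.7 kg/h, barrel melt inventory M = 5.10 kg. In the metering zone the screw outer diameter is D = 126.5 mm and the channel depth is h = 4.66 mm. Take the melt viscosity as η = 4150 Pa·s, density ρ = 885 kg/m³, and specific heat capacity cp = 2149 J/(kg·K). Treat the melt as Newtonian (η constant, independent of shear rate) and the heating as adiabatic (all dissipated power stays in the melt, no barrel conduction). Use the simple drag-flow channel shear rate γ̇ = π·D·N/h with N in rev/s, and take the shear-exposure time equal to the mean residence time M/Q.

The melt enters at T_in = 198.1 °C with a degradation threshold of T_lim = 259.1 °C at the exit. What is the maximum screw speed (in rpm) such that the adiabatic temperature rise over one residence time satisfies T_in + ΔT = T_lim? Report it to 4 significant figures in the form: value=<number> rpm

Throughput in SI: Q_s = 173.7 kg/h ÷ 3600 s/h = 0.04825 kg/s
Mean residence time: t_res = M/Q_s = 5.10 kg / 0.04825 kg/s = 105.699 s
Convert to metres: D = 0.1265 m, h = 0.00466 m
ΔT_a = T_lim − T_in = 259.1 °C − 198.1 °C = 61 K
Invert ΔT = ηγ̇²t_res/(ρcp) for γ̇: γ̇_max² = ΔT_a ρ cp / (η t_res) = 61·885·2149 / (4150·105.699) = 264.477 s⁻²
γ̇_max = √264.477 = 16.2628 s⁻¹
N_max = γ̇_max·h / (π·D) = 16.2628 · 0.00466 / (π · 0.1265) = 0.190695 rev/s = 11.4417 rpm

value=11.44 rpm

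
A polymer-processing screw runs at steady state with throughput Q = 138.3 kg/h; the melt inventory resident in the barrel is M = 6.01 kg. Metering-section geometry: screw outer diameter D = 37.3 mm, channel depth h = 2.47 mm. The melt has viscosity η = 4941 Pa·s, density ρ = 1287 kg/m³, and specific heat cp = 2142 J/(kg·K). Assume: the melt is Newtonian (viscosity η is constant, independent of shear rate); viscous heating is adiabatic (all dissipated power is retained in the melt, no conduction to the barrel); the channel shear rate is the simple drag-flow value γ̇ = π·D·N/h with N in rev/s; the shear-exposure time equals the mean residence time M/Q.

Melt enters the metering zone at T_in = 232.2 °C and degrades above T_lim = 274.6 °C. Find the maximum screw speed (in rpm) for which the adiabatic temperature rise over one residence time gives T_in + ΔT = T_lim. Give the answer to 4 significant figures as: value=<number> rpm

value=15.55 rpm

Throughput in SI: Q_s = 138.3 kg/h ÷ 3600 s/h = 0.0384167 kg/s
t_res = M / Q_s = 6.01 / 0.0384167 = 156.443 s
Geometry in SI: D = 37.3 mm → 0.0373 m, h = 2.47 mm → 0.00247 m
ΔT_a = T_lim − T_in = 274.6 − 232.2 = 42.4 K
γ̇_max² = ΔT_a·ρ·cp/(η·t_res) = 42.4·1287·2142/(4941·156.443) = 151.215 s⁻²
γ̇_max = √151.215 = 12.2969 s⁻¹
N_max = γ̇_max h / (πD) = 12.2969·0.00247/(π·0.0373) = 0.2592 rev/s → ×60 = 15.552 rpm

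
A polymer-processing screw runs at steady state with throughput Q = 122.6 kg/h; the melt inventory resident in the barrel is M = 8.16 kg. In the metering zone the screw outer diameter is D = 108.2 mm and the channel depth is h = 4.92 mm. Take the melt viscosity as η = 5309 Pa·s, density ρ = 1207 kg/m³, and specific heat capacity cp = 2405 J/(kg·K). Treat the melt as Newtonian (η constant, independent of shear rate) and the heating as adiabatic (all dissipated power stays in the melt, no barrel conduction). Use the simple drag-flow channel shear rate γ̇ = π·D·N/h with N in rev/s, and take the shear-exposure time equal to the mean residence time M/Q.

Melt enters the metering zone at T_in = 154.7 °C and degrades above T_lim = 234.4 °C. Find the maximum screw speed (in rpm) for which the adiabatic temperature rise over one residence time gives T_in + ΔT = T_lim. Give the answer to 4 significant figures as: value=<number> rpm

Q_s = Q / 3600 = 122.6 / 3600 = 0.0340556 kg/s
Mean residence time: t_res = M/Q_s = 8.16 kg / 0.0340556 kg/s = 239.608 s
Geometry in SI: D = 108.2 mm → 0.1082 m, h = 4.92 mm → 0.00492 m
ΔT_a = T_lim − T_in = 234.4 °C − 154.7 °C = 79.7 K
γ̇_max² = ΔT_a·ρ·cp / (η·t_res) = [79.7 × 1207 × 2405] / [5309 × 239.608] = 181.872 s⁻²
γ̇_max = √181.872 = 13.486 s⁻¹
N_max = γ̇_max h / (πD) = 13.486·0.00492/(π·0.1082) = 0.195196 rev/s → ×60 = 11.7118 rpm

value=11.71 rpm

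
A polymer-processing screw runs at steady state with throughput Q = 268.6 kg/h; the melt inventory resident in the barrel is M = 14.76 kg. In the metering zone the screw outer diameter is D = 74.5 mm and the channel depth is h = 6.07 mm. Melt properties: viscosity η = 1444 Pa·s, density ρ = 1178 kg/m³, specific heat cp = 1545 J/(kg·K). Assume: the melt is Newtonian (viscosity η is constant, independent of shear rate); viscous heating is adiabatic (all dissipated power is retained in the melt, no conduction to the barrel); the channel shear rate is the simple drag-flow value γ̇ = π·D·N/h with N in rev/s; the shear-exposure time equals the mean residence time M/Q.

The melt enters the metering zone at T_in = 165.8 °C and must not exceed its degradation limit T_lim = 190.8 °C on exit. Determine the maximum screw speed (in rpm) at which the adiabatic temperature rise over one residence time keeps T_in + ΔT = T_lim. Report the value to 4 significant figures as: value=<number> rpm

value=19.64 rpm

Q_s = Q / 3600 = 268.6 / 3600 = 0.0746111 kg/s
t_res = M / Q_s = 14.76 ÷ 0.0746111 = 197.826 s
Convert to metres: D = 0.0745 m, h = 0.00607 m
Allowable rise: ΔT_a = T_lim − T_in = 190.8 − 165.8 = 25 K
γ̇_max² = ΔT_a·ρ·cp/(η·t_res) = 25·1178·1545/(1444·197.826) = 159.281 s⁻²
γ̇_max = sqrt(159.281) = 12.6207 s⁻¹
N_max = γ̇_max h / (πD) = 12.6207·0.00607/(π·0.0745) = 0.327314 rev/s → ×60 = 19.6388 rpm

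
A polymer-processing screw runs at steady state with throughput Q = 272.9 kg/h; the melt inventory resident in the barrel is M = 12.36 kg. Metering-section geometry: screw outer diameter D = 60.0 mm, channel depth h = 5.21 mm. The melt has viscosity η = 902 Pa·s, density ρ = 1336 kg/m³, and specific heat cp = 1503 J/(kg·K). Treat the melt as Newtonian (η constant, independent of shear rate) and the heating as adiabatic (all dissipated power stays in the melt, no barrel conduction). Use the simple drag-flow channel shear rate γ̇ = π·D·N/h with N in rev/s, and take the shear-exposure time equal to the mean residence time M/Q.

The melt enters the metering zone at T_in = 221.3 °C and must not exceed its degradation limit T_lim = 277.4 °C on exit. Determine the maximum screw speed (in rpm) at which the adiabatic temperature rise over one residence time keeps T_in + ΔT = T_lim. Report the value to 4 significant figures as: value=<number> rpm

value=45.90 rpm

Throughput in SI: Q_s = 272.9 kg/h ÷ 3600 s/h = 0.0758056 kg/s
t_res = M / Q_s = 12.36 ÷ 0.0758056 = 163.049 s
D = 60.0 mm = 0.06 m;  h = 5.21 mm = 0.00521 m
ΔT_a = T_lim − T_in = 277.4 °C − 221.3 °C = 56.1 K
γ̇_max² = ΔT_a·ρ·cp / (η·t_res) = [56.1 × 1336 × 1503] / [902 × 163.049] = 765.957 s⁻²
γ̇_max = √765.957 = 27.6759 s⁻¹
N_max = γ̇_max·h / (π·D) = 27.6759 · 0.00521 / (π · 0.06) = 0.76496 rev/s = 45.8976 rpm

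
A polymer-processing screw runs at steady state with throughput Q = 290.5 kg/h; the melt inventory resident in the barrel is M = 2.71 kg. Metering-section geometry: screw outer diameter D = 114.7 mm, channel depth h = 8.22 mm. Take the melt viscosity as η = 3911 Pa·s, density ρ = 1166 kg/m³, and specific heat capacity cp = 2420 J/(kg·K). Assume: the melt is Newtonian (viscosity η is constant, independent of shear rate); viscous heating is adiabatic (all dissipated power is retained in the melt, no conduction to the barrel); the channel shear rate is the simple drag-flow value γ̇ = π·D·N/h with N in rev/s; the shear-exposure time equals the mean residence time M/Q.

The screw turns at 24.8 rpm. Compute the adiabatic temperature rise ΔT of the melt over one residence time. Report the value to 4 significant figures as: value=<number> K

Throughput in SI: Q_s = 290.5 kg/h ÷ 3600 s/h = 0.0806944 kg/s
t_res = M / Q_s = 2.71 / 0.0806944 = 33.5835 s
D = 114.7 mm = 0.1147 m;  h = 8.22 mm = 0.00822 m;  N = 24.8 rpm / 60 = 0.413333 rev/s
γ̇ = π·D·N / h = π · 0.1147 · 0.413333 / 0.00822 = 18.1193 s⁻¹
Adiabatic rise: ΔT = η γ̇² t_res / (ρ cp) = 3911·(18.1193)²·33.5835 / (1166·2420) = 15.2821 K

value=15.28 K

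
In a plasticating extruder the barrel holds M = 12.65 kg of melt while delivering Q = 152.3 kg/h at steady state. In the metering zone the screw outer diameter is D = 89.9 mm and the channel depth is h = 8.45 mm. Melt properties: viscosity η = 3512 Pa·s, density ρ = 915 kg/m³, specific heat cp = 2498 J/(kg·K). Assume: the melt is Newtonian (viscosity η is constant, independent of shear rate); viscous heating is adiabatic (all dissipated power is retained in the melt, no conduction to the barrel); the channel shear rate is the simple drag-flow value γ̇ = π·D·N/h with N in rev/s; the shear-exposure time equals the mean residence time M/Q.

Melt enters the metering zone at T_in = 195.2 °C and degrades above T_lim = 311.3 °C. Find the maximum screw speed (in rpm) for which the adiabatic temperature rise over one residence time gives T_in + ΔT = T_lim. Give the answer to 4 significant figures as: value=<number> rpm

Convert throughput: Q = 152.3 kg/h = 152.3/3600 = 0.0423056 kg/s
t_res = M / Q_s = 12.65 ÷ 0.0423056 = 299.015 s
Convert to metres: D = 0.0899 m, h = 0.00845 m
ΔT_a = T_lim − T_in = 311.3 °C − 195.2 °C = 116.1 K
γ̇_max² = ΔT_a·ρ·cp/(η·t_res) = 116.1·915·2498/(3512·299.015) = 252.696 s⁻²
γ̇_max = √252.696 = 15.8964 s⁻¹
N_max = γ̇_max h / (πD) = 15.8964·0.00845/(π·0.0899) = 0.475605 rev/s → ×60 = 28.5363 rpm

value=28.54 rpm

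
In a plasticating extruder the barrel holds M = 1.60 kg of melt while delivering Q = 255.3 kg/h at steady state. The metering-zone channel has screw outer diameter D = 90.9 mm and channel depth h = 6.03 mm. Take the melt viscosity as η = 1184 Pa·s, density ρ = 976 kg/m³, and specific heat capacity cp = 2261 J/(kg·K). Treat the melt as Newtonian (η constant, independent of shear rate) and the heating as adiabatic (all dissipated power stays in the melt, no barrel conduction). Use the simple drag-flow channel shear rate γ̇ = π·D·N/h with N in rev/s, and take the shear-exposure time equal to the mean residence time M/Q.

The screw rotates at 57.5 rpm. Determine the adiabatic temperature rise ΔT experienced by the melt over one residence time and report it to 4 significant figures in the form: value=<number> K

value=24.93 K

Convert throughput: Q = 255.3 kg/h = 255.3/3600 = 0.0709167 kg/s
Mean residence time: t_res = M/Q_s = 1.60 kg / 0.0709167 kg/s = 22.5617 s
Convert to SI: D = 0.0909 m, h = 0.00603 m, N = 57.5/60 = 0.958333 rev/s
Shear rate: γ̇ = πDN/h = π·0.0909·0.958333/0.00603 = 45.3851 s⁻¹
ΔT = η·γ̇²·t_res/(ρ·cp) = [1184 × 45.3851² × 22.5617] / [976 × 2261] = 24.9344 K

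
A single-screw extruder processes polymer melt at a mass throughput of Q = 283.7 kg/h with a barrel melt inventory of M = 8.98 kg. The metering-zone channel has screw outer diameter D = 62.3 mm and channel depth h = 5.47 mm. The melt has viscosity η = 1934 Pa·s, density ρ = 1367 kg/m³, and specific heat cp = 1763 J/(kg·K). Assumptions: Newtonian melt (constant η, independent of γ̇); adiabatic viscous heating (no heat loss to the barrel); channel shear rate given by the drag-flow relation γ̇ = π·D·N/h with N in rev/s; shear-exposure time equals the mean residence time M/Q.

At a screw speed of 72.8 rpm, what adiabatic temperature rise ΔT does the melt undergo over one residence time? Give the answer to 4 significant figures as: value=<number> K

value=172.4 K

Convert throughput: Q = 283.7 kg/h = 283.7/3600 = 0.0788056 kg/s
t_res = M / Q_s = 8.98 / 0.0788056 = 113.951 s
Convert to SI: D = 0.0623 m, h = 0.00547 m, N = 72.8/60 = 1.21333 rev/s
γ̇ = π D N / h = (π)(0.0623)(1.21333) / 0.00547 = 43.4141 s⁻¹
Adiabatic rise: ΔT = η γ̇² t_res / (ρ cp) = 1934·(43.4141)²·113.951 / (1367·1763) = 172.352 K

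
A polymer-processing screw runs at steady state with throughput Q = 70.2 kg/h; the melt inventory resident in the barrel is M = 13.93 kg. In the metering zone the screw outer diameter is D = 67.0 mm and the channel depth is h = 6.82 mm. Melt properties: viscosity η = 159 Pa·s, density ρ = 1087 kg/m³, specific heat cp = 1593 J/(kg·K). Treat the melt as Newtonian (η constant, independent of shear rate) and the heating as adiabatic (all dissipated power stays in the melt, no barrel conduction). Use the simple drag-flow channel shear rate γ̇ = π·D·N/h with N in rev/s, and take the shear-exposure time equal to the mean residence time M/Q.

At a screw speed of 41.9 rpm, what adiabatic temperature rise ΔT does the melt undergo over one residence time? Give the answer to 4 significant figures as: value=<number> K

value=30.47 K

Throughput in SI: Q_s = 70.2 kg/h ÷ 3600 s/h = 0.0195 kg/s
Mean residence time: t_res = M/Q_s = 13.93 kg / 0.0195 kg/s = 714.359 s
Geometry in metres: D = 67.0 mm → 0.067 m, h = 6.82 mm → 0.00682 m; screw speed N = 41.9 rpm = 0.698333 rev/s
γ̇ = π D N / h = (π)(0.067)(0.698333) / 0.00682 = 21.5528 s⁻¹
ΔT = η·γ̇²·t_res / (ρ·cp) = 159 · (21.5528)² · 714.359 / (1087 · 1593) = 30.4701 K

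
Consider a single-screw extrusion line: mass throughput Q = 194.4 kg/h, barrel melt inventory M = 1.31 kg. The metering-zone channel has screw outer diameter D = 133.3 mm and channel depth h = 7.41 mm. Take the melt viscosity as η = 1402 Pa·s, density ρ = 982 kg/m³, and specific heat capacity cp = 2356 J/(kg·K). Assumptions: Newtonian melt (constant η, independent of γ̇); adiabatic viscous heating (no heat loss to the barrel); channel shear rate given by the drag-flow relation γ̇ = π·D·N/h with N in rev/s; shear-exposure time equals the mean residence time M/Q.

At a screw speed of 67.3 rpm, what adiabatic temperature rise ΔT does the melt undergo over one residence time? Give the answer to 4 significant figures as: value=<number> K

value=59.07 K

Convert throughput: Q = 194.4 kg/h = 194.4/3600 = 0.054 kg/s
t_res = M / Q_s = 1.31 / 0.054 = 24.2593 s
D = 133.3 mm = 0.1333 m;  h = 7.41 mm = 0.00741 m;  N = 67.3 rpm / 60 = 1.12167 rev/s
γ̇ = π D N / h = (π)(0.1333)(1.12167) / 0.00741 = 63.3907 s⁻¹
Adiabatic rise: ΔT = η γ̇² t_res / (ρ cp) = 1402·(63.3907)²·24.2593 / (982·2356) = 59.0731 K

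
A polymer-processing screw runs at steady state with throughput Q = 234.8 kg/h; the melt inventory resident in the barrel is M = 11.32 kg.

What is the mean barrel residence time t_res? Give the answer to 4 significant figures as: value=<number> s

value=173.6 s

Throughput in SI: Q_s = 234.8 kg/h ÷ 3600 s/h = 0.0652222 kg/s
t_res = M / Q_s = 11.32 ÷ 0.0652222 = 173.56 s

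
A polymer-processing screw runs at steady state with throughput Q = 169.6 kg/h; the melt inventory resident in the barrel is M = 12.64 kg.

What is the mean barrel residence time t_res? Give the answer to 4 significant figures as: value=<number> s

Throughput in SI: Q_s = 169.6 kg/h ÷ 3600 s/h = 0.0471111 kg/s
Mean residence time: t_res = M/Q_s = 12.64 kg / 0.0471111 kg/s = 268.302 s

value=268.3 s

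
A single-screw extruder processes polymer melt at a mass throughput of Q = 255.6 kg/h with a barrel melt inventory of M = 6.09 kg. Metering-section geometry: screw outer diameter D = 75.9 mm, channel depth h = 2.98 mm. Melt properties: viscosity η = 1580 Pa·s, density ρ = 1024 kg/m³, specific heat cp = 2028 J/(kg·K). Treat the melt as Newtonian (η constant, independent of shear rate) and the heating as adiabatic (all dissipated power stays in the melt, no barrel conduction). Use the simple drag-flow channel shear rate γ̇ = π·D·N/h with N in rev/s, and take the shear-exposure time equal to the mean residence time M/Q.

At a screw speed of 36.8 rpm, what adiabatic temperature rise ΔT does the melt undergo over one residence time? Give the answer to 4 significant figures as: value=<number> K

value=157.2 K

Convert throughput: Q = 255.6 kg/h = 255.6/3600 = 0.071 kg/s
Mean residence time: t_res = M/Q_s = 6.09 kg / 0.071 kg/s = 85.7746 s
Convert to SI: D = 0.0759 m, h = 0.00298 m, N = 36.8/60 = 0.613333 rev/s
γ̇ = π·D·N / h = π · 0.0759 · 0.613333 / 0.00298 = 49.0763 s⁻¹
ΔT = η·γ̇²·t_res/(ρ·cp) = [1580 × 49.0763² × 85.7746] / [1024 × 2028] = 157.178 K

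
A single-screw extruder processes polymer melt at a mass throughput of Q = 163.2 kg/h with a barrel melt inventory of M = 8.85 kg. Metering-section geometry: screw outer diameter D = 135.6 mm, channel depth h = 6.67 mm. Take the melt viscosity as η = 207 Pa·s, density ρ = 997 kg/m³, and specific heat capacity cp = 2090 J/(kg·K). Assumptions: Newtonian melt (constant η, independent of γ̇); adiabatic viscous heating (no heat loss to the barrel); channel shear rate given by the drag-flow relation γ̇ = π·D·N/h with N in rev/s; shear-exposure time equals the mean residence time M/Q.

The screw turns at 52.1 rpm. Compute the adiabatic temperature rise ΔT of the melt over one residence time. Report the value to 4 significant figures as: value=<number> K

value=59.65 K

Q_s = Q / 3600 = 163.2 / 3600 = 0.0453333 kg/s
t_res = M / Q_s = 8.85 ÷ 0.0453333 = 195.221 s
Geometry in metres: D = 135.6 mm → 0.1356 m, h = 6.67 mm → 0.00667 m; screw speed N = 52.1 rpm = 0.868333 rev/s
Shear rate: γ̇ = πDN/h = π·0.1356·0.868333/0.00667 = 55.4588 s⁻¹
ΔT = η·γ̇²·t_res/(ρ·cp) = [207 × 55.4588² × 195.221] / [997 × 2090] = 59.6479 K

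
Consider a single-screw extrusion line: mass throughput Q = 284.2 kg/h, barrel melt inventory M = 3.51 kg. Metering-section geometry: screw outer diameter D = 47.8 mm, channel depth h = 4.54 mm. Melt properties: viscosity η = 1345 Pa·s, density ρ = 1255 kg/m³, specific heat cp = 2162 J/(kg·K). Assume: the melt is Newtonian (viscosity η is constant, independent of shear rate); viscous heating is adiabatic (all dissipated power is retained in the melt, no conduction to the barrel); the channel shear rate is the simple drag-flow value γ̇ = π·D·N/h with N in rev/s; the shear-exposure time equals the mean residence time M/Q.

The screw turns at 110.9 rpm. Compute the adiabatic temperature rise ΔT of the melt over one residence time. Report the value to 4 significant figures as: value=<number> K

Throughput in SI: Q_s = 284.2 kg/h ÷ 3600 s/h = 0.0789444 kg/s
Mean residence time: t_res = M/Q_s = 3.51 kg / 0.0789444 kg/s = 44.4616 s
D = 47.8 mm = 0.0478 m;  h = 4.54 mm = 0.00454 m;  N = 110.9 rpm / 60 = 1.84833 rev/s
Shear rate: γ̇ = πDN/h = π·0.0478·1.84833/0.00454 = 61.1367 s⁻¹
Adiabatic rise: ΔT = η γ̇² t_res / (ρ cp) = 1345·(61.1367)²·44.4616 / (1255·2162) = 82.3783 K

value=82.38 K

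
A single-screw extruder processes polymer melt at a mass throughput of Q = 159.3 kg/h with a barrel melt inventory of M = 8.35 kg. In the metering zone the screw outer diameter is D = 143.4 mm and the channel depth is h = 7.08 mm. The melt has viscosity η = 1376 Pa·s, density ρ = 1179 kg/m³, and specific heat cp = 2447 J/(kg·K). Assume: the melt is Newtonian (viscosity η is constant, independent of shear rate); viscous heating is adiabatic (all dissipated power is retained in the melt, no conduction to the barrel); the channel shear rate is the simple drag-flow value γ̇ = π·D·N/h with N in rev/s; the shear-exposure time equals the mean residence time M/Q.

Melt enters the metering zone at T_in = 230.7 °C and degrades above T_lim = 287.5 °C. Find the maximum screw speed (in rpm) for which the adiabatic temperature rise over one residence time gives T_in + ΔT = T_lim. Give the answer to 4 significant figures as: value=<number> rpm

Throughput in SI: Q_s = 159.3 kg/h ÷ 3600 s/h = 0.04425 kg/s
t_res = M / Q_s = 8.35 ÷ 0.04425 = 188.701 s
D = 143.4 mm = 0.1434 m;  h = 7.08 mm = 0.00708 m
ΔT_a = T_lim − T_in = 287.5 °C − 230.7 °C = 56.8 K
Invert ΔT = ηγ̇²t_res/(ρcp) for γ̇: γ̇_max² = ΔT_a ρ cp / (η t_res) = 56.8·1179·2447 / (1376·188.701) = 631.109 s⁻²
γ̇_max = √631.109 = 25.1219 s⁻¹
N_max = γ̇_max·h / (π·D) = 25.1219 · 0.00708 / (π · 0.1434) = 0.394808 rev/s = 23.6885 rpm

value=23.69 rpm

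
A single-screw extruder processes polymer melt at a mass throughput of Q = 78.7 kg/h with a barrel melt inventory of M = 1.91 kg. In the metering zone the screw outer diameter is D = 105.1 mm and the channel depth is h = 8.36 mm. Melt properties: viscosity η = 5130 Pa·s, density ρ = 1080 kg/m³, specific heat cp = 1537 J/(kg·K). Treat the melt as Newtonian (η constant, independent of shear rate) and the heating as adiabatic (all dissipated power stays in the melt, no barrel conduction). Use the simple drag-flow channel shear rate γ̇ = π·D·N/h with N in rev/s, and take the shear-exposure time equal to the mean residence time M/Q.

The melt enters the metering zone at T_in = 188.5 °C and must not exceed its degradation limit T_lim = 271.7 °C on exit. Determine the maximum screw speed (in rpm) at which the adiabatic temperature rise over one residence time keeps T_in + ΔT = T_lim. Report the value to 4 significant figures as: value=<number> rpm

Q_s = Q / 3600 = 78.7 / 3600 = 0.0218611 kg/s
Mean residence time: t_res = M/Q_s = 1.91 kg / 0.0218611 kg/s = 87.3698 s
D = 105.1 mm = 0.1051 m;  h = 8.36 mm = 0.00836 m
Allowable rise: ΔT_a = T_lim − T_in = 271.7 − 188.5 = 83.2 K
γ̇_max² = ΔT_a·ρ·cp/(η·t_res) = 83.2·1080·1537/(5130·87.3698) = 308.136 s⁻²
Take the square root: γ̇_max = √(308.136) = 17.5538 s⁻¹
N_max = γ̇_max·h / (π·D) = 17.5538 · 0.00836 / (π · 0.1051) = 0.444452 rev/s = 26.6671 rpm

value=26.67 rpm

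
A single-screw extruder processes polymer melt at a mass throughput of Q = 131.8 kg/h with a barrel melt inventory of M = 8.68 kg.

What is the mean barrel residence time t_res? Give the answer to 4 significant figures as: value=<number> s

value=237.1 s

Q_s = Q / 3600 = 131.8 / 3600 = 0.0366111 kg/s
Mean residence time: t_res = M/Q_s = 8.68 kg / 0.0366111 kg/s = 237.086 s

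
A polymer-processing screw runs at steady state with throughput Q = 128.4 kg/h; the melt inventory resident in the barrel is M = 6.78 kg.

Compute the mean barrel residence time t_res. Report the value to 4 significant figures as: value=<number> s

Throughput in SI: Q_s = 128.4 kg/h ÷ 3600 s/h = 0.0356667 kg/s
t_res = M / Q_s = 6.78 ÷ 0.0356667 = 190.093 s

value=190.1 s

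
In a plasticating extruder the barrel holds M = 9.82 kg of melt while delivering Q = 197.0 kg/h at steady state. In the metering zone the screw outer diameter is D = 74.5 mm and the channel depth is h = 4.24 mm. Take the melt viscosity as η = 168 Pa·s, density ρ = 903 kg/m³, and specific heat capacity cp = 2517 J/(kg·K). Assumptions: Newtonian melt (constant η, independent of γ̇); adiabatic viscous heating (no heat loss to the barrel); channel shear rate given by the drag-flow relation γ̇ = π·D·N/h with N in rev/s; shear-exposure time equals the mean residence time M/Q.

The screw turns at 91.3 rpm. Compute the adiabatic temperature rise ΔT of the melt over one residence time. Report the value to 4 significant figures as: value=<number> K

Throughput in SI: Q_s = 197.0 kg/h ÷ 3600 s/h = 0.0547222 kg/s
Mean residence time: t_res = M/Q_s = 9.82 kg / 0.0547222 kg/s = 179.452 s
Convert to SI: D = 0.0745 m, h = 0.00424 m, N = 91.3/60 = 1.52167 rev/s
γ̇ = π·D·N / h = π · 0.0745 · 1.52167 / 0.00424 = 83.9962 s⁻¹
ΔT = η·γ̇²·t_res/(ρ·cp) = [168 × 83.9962² × 179.452] / [903 × 2517] = 93.5849 K

value=93.58 K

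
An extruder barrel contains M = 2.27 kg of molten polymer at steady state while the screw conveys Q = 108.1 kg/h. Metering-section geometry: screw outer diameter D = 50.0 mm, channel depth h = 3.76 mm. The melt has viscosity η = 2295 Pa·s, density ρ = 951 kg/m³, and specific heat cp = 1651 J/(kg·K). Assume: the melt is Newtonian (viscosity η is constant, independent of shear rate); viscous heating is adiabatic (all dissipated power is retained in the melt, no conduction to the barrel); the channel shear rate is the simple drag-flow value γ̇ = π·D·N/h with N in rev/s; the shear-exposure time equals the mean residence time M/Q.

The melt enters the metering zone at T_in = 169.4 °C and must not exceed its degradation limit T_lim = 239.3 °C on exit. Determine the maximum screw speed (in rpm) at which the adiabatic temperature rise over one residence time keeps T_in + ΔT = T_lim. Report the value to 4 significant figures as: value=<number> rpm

value=36.12 rpm

Throughput in SI: Q_s = 108.1 kg/h ÷ 3600 s/h = 0.0300278 kg/s
t_res = M / Q_s = 2.27 ÷ 0.0300278 = 75.5967 s
Convert to metres: D = 0.05 m, h = 0.00376 m
Allowable rise: ΔT_a = T_lim − T_in = 239.3 − 169.4 = 69.9 K
γ̇_max² = ΔT_a·ρ·cp / (η·t_res) = [69.9 × 951 × 1651] / [2295 × 75.5967] = 632.586 s⁻²
Take the square root: γ̇_max = √(632.586) = 25.1513 s⁻¹
N_max = γ̇_max·h / (π·D) = 25.1513 · 0.00376 / (π · 0.05) = 0.602043 rev/s = 36.1226 rpm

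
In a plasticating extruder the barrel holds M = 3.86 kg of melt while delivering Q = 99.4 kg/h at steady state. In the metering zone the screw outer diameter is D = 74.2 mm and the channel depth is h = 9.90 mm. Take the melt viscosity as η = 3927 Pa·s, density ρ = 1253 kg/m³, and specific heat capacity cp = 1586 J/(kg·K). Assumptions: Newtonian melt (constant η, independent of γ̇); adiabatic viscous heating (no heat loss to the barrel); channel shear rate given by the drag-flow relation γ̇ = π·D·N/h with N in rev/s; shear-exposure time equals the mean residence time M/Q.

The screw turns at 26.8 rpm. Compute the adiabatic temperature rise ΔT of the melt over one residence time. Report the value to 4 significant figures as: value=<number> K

value=30.56 K

Q_s = Q / 3600 = 99.4 / 3600 = 0.0276111 kg/s
t_res = M / Q_s = 3.86 / 0.0276111 = 139.799 s
Geometry in metres: D = 74.2 mm → 0.0742 m, h = 9.90 mm → 0.0099 m; screw speed N = 26.8 rpm = 0.446667 rev/s
γ̇ = π D N / h = (π)(0.0742)(0.446667) / 0.0099 = 10.5172 s⁻¹
Adiabatic rise: ΔT = η γ̇² t_res / (ρ cp) = 3927·(10.5172)²·139.799 / (1253·1586) = 30.5573 K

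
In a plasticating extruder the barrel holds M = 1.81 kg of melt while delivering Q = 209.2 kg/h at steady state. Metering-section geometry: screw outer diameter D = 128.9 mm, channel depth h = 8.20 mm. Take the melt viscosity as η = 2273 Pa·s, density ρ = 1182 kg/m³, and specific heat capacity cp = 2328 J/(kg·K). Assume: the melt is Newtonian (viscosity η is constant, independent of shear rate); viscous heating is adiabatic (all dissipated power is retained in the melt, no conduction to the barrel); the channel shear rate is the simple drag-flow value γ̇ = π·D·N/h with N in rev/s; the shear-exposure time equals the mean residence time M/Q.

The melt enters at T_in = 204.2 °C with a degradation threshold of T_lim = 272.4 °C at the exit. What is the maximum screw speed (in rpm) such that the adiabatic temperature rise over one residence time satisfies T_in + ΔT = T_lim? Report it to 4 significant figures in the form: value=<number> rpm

value=62.55 rpm

Q_s = Q / 3600 = 209.2 / 3600 = 0.0581111 kg/s
t_res = M / Q_s = 1.81 / 0.0581111 = 31.1472 s
Convert to metres: D = 0.1289 m, h = 0.0082 m
ΔT_a = T_lim − T_in = 272.4 − 204.2 = 68.2 K
Invert ΔT = ηγ̇²t_res/(ρcp) for γ̇: γ̇_max² = ΔT_a ρ cp / (η t_res) = 68.2·1182·2328 / (2273·31.1472) = 2650.73 s⁻²
γ̇_max = sqrt(2650.73) = 51.4853 s⁻¹
N_max = γ̇_max h / (πD) = 51.4853·0.0082/(π·0.1289) = 1.04254 rev/s → ×60 = 62.5526 rpm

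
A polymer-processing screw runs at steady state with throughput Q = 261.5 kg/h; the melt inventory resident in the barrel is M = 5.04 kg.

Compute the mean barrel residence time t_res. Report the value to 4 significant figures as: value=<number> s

value=69.38 s

Q_s = Q / 3600 = 261.5 / 3600 = 0.0726389 kg/s
t_res = M / Q_s = 5.04 ÷ 0.0726389 = 69.3843 s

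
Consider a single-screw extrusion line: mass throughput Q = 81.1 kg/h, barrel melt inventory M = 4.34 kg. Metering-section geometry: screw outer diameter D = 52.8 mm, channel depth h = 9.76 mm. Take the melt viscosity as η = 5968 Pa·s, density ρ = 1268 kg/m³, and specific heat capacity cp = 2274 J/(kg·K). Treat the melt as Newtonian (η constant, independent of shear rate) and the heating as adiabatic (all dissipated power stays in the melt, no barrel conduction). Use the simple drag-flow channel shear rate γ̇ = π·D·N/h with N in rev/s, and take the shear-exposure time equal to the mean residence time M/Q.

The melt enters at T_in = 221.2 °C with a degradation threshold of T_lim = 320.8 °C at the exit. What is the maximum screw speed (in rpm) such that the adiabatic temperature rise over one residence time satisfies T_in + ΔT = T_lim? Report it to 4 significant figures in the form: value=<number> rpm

value=55.80 rpm

Convert throughput: Q = 81.1 kg/h = 81.1/3600 = 0.0225278 kg/s
t_res = M / Q_s = 4.34 / 0.0225278 = 192.651 s
Convert to metres: D = 0.0528 m, h = 0.00976 m
ΔT_a = T_lim − T_in = 320.8 − 221.2 = 99.6 K
γ̇_max² = ΔT_a·ρ·cp/(η·t_res) = 99.6·1268·2274/(5968·192.651) = 249.786 s⁻²
Take the square root: γ̇_max = √(249.786) = 15.8046 s⁻¹
N_max = γ̇_max·h / (π·D) = 15.8046 · 0.00976 / (π · 0.0528) = 0.92993 rev/s = 55.7958 rpm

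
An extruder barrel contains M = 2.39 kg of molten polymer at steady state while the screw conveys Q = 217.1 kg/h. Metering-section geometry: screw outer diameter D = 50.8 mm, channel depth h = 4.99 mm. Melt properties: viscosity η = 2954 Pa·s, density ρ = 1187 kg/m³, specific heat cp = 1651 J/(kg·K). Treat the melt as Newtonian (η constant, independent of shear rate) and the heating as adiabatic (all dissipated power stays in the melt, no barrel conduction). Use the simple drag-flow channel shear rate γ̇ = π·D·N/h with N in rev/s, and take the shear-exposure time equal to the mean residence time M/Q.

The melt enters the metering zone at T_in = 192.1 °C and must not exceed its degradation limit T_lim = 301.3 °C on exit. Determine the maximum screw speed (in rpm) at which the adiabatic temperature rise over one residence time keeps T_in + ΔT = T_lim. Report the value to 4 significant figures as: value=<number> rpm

Convert throughput: Q = 217.1 kg/h = 217.1/3600 = 0.0603056 kg/s
t_res = M / Q_s = 2.39 / 0.0603056 = 39.6315 s
Convert to metres: D = 0.0508 m, h = 0.00499 m
ΔT_a = T_lim − T_in = 301.3 − 192.1 = 109.2 K
γ̇_max² = ΔT_a·ρ·cp / (η·t_res) = [109.2 × 1187 × 1651] / [2954 × 39.6315] = 1827.97 s⁻²
γ̇_max = sqrt(1827.97) = 42.7548 s⁻¹
N_max = γ̇_max·h / (π·D) = 42.7548 · 0.00499 / (π · 0.0508) = 1.33682 rev/s = 80.209 rpm

value=80.21 rpm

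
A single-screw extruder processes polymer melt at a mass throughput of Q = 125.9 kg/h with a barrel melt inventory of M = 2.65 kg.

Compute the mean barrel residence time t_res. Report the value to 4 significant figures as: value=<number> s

Q_s = Q / 3600 = 125.9 / 3600 = 0.0349722 kg/s
t_res = M / Q_s = 2.65 / 0.0349722 = 75.7744 s

value=75.77 s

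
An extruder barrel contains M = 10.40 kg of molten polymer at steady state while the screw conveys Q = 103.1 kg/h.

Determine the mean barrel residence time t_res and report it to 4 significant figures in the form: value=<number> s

value=363.1 s

Convert throughput: Q = 103.1 kg/h = 103.1/3600 = 0.0286389 kg/s
Mean residence time: t_res = M/Q_s = 10.40 kg / 0.0286389 kg/s = 363.143 s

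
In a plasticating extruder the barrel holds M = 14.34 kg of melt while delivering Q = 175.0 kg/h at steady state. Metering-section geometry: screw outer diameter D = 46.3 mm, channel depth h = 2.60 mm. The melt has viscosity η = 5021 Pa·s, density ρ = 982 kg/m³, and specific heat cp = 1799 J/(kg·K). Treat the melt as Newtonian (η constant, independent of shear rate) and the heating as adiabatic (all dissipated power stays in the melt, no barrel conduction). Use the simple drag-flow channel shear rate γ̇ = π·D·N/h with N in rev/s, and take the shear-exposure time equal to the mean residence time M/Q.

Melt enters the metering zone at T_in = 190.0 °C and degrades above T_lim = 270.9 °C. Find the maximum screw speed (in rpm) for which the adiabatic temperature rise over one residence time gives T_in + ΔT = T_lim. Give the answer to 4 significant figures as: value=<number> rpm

value=10.54 rpm

Q_s = Q / 3600 = 175.0 / 3600 = 0.0486111 kg/s
t_res = M / Q_s = 14.34 ÷ 0.0486111 = 294.994 s
Geometry in SI: D = 46.3 mm → 0.0463 m, h = 2.60 mm → 0.0026 m
ΔT_a = T_lim − T_in = 270.9 − 190.0 = 80.9 K
γ̇_max² = ΔT_a·ρ·cp/(η·t_res) = 80.9·982·1799/(5021·294.994) = 96.4911 s⁻²
γ̇_max = sqrt(96.4911) = 9.82299 s⁻¹
N_max = γ̇_max h / (πD) = 9.82299·0.0026/(π·0.0463) = 0.175584 rev/s → ×60 = 10.5351 rpm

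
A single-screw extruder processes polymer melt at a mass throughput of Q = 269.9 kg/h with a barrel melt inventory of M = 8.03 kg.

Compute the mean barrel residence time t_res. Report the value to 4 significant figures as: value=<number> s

Throughput in SI: Q_s = 269.9 kg/h ÷ 3600 s/h = 0.0749722 kg/s
t_res = M / Q_s = 8.03 ÷ 0.0749722 = 107.106 s

value=107.1 s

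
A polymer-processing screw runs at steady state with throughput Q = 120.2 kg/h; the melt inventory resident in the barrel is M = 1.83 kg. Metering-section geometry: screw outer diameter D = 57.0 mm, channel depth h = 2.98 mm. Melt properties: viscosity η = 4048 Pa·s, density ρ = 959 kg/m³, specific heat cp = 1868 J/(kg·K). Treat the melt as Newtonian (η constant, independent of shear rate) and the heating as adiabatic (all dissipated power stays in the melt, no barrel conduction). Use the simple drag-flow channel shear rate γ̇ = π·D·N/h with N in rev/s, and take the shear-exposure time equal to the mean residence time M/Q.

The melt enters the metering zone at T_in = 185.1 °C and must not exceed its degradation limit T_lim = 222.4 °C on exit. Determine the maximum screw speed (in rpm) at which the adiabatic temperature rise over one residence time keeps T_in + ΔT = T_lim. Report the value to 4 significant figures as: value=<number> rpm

value=17.33 rpm

Convert throughput: Q = 120.2 kg/h = 120.2/3600 = 0.0333889 kg/s
t_res = M / Q_s = 1.83 ÷ 0.0333889 = 54.8087 s
D = 57.0 mm = 0.057 m;  h = 2.98 mm = 0.00298 m
ΔT_a = T_lim − T_in = 222.4 − 185.1 = 37.3 K
γ̇_max² = ΔT_a·ρ·cp/(η·t_res) = 37.3·959·1868/(4048·54.8087) = 301.172 s⁻²
γ̇_max = √301.172 = 17.3543 s⁻¹
N_max = γ̇_max·h / (π·D) = 17.3543 · 0.00298 / (π · 0.057) = 0.288801 rev/s = 17.3281 rpm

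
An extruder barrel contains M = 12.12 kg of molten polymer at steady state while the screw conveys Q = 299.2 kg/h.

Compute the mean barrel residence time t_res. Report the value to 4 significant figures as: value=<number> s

Convert throughput: Q = 299.2 kg/h = 299.2/3600 = 0.0831111 kg/s
t_res = M / Q_s = 12.12 / 0.0831111 = 145.829 s

value=145.8 s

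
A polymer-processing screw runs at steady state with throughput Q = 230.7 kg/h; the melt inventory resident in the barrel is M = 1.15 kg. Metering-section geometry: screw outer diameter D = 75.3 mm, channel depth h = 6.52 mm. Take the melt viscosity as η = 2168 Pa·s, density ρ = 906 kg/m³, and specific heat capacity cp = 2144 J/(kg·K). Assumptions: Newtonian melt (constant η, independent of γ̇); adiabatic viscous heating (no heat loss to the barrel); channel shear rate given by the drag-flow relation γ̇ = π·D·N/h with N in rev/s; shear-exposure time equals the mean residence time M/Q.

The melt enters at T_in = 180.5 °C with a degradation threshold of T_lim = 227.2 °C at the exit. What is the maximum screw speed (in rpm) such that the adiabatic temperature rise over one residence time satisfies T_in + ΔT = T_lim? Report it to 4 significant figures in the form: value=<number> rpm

Throughput in SI: Q_s = 230.7 kg/h ÷ 3600 s/h = 0.0640833 kg/s
Mean residence time: t_res = M/Q_s = 1.15 kg / 0.0640833 kg/s = 17.9454 s
Geometry in SI: D = 75.3 mm → 0.0753 m, h = 6.52 mm → 0.00652 m
ΔT_a = T_lim − T_in = 227.2 °C − 180.5 °C = 46.7 K
γ̇_max² = ΔT_a·ρ·cp / (η·t_res) = [46.7 × 906 × 2144] / [2168 × 17.9454] = 2331.62 s⁻²
γ̇_max = √2331.62 = 48.2869 s⁻¹
Solve γ̇ = πDN/h for N: N_max = γ̇_max·h/(π·D) = 48.2869 × 0.00652 / (π × 0.0753) = 1.33086 rev/s = 79.8515 rpm

value=79.85 rpm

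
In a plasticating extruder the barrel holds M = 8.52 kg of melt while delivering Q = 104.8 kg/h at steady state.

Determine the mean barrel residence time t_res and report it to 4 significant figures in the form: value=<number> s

value=292.7 s

Throughput in SI: Q_s = 104.8 kg/h ÷ 3600 s/h = 0.0291111 kg/s
t_res = M / Q_s = 8.52 / 0.0291111 = 292.672 s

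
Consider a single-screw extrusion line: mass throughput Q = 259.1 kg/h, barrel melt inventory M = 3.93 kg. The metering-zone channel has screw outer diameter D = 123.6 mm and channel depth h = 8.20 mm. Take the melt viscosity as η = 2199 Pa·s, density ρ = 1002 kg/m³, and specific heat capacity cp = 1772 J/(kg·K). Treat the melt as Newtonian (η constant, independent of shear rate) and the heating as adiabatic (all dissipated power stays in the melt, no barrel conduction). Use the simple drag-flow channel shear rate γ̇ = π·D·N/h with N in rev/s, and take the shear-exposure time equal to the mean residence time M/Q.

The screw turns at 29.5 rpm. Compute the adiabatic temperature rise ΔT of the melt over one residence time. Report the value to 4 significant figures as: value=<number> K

value=36.66 K

Q_s = Q / 3600 = 259.1 / 3600 = 0.0719722 kg/s
t_res = M / Q_s = 3.93 / 0.0719722 = 54.6044 s
Geometry in metres: D = 123.6 mm → 0.1236 m, h = 8.20 mm → 0.0082 m; screw speed N = 29.5 rpm = 0.491667 rev/s
Shear rate: γ̇ = πDN/h = π·0.1236·0.491667/0.0082 = 23.2823 s⁻¹
Adiabatic rise: ΔT = η γ̇² t_res / (ρ cp) = 2199·(23.2823)²·54.6044 / (1002·1772) = 36.6583 K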